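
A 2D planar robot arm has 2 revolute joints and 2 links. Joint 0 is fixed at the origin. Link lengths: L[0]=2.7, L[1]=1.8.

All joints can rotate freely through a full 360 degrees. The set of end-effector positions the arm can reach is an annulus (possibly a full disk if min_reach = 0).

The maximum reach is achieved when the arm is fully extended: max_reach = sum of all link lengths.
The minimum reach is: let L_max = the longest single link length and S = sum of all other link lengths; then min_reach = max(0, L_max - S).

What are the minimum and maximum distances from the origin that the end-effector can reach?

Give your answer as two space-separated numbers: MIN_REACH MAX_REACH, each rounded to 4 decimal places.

Answer: 0.9000 4.5000

Derivation:
Link lengths: [2.7, 1.8]
max_reach = 2.7 + 1.8 = 4.5
L_max = max([2.7, 1.8]) = 2.7
S (sum of others) = 4.5 - 2.7 = 1.8
min_reach = max(0, 2.7 - 1.8) = max(0, 0.9) = 0.9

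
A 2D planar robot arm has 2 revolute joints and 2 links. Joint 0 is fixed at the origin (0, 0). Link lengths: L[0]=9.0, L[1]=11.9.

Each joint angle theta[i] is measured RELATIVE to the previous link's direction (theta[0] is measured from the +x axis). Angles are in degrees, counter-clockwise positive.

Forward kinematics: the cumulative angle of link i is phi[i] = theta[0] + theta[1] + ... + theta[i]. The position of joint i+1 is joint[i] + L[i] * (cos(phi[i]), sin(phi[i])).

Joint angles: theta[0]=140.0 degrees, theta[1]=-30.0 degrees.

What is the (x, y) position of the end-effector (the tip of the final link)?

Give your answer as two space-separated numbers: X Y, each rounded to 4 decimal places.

Answer: -10.9644 16.9674

Derivation:
joint[0] = (0.0000, 0.0000)  (base)
link 0: phi[0] = 140 = 140 deg
  cos(140 deg) = -0.7660, sin(140 deg) = 0.6428
  joint[1] = (0.0000, 0.0000) + 9 * (-0.7660, 0.6428) = (0.0000 + -6.8944, 0.0000 + 5.7851) = (-6.8944, 5.7851)
link 1: phi[1] = 140 + -30 = 110 deg
  cos(110 deg) = -0.3420, sin(110 deg) = 0.9397
  joint[2] = (-6.8944, 5.7851) + 11.9 * (-0.3420, 0.9397) = (-6.8944 + -4.0700, 5.7851 + 11.1823) = (-10.9644, 16.9674)
End effector: (-10.9644, 16.9674)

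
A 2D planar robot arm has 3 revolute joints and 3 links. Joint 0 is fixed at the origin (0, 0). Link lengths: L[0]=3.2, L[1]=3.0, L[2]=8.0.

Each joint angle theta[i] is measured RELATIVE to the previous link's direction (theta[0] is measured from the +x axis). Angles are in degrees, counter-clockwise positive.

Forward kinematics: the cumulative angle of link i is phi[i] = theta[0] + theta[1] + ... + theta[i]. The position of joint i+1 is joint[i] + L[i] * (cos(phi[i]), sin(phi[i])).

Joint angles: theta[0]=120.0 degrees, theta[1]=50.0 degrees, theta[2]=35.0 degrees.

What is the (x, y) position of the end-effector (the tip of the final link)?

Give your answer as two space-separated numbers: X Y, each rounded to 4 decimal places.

joint[0] = (0.0000, 0.0000)  (base)
link 0: phi[0] = 120 = 120 deg
  cos(120 deg) = -0.5000, sin(120 deg) = 0.8660
  joint[1] = (0.0000, 0.0000) + 3.2 * (-0.5000, 0.8660) = (0.0000 + -1.6000, 0.0000 + 2.7713) = (-1.6000, 2.7713)
link 1: phi[1] = 120 + 50 = 170 deg
  cos(170 deg) = -0.9848, sin(170 deg) = 0.1736
  joint[2] = (-1.6000, 2.7713) + 3 * (-0.9848, 0.1736) = (-1.6000 + -2.9544, 2.7713 + 0.5209) = (-4.5544, 3.2922)
link 2: phi[2] = 120 + 50 + 35 = 205 deg
  cos(205 deg) = -0.9063, sin(205 deg) = -0.4226
  joint[3] = (-4.5544, 3.2922) + 8 * (-0.9063, -0.4226) = (-4.5544 + -7.2505, 3.2922 + -3.3809) = (-11.8049, -0.0887)
End effector: (-11.8049, -0.0887)

Answer: -11.8049 -0.0887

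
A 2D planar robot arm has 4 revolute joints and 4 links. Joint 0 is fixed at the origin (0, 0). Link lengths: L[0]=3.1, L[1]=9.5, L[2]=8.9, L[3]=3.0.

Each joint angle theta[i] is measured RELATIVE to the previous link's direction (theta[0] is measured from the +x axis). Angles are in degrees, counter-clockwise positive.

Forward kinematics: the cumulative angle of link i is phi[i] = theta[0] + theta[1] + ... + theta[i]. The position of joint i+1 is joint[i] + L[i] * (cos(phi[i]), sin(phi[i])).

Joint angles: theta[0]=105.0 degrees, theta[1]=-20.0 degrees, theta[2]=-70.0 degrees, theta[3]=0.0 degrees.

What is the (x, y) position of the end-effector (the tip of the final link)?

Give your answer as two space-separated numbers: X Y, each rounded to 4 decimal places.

Answer: 11.5202 15.5382

Derivation:
joint[0] = (0.0000, 0.0000)  (base)
link 0: phi[0] = 105 = 105 deg
  cos(105 deg) = -0.2588, sin(105 deg) = 0.9659
  joint[1] = (0.0000, 0.0000) + 3.1 * (-0.2588, 0.9659) = (0.0000 + -0.8023, 0.0000 + 2.9944) = (-0.8023, 2.9944)
link 1: phi[1] = 105 + -20 = 85 deg
  cos(85 deg) = 0.0872, sin(85 deg) = 0.9962
  joint[2] = (-0.8023, 2.9944) + 9.5 * (0.0872, 0.9962) = (-0.8023 + 0.8280, 2.9944 + 9.4638) = (0.0256, 12.4582)
link 2: phi[2] = 105 + -20 + -70 = 15 deg
  cos(15 deg) = 0.9659, sin(15 deg) = 0.2588
  joint[3] = (0.0256, 12.4582) + 8.9 * (0.9659, 0.2588) = (0.0256 + 8.5967, 12.4582 + 2.3035) = (8.6224, 14.7617)
link 3: phi[3] = 105 + -20 + -70 + 0 = 15 deg
  cos(15 deg) = 0.9659, sin(15 deg) = 0.2588
  joint[4] = (8.6224, 14.7617) + 3 * (0.9659, 0.2588) = (8.6224 + 2.8978, 14.7617 + 0.7765) = (11.5202, 15.5382)
End effector: (11.5202, 15.5382)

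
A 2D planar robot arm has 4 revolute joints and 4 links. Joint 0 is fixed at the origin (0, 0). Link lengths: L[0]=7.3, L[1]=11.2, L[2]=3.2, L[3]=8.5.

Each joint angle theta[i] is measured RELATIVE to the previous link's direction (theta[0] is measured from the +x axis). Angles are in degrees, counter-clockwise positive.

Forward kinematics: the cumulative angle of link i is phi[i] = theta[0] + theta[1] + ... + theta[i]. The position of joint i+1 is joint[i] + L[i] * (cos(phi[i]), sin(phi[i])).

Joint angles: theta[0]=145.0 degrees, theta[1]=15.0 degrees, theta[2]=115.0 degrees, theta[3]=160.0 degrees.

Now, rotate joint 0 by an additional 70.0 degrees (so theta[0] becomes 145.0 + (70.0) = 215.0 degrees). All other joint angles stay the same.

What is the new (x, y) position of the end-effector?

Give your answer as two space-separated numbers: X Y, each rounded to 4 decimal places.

joint[0] = (0.0000, 0.0000)  (base)
link 0: phi[0] = 215 = 215 deg
  cos(215 deg) = -0.8192, sin(215 deg) = -0.5736
  joint[1] = (0.0000, 0.0000) + 7.3 * (-0.8192, -0.5736) = (0.0000 + -5.9798, 0.0000 + -4.1871) = (-5.9798, -4.1871)
link 1: phi[1] = 215 + 15 = 230 deg
  cos(230 deg) = -0.6428, sin(230 deg) = -0.7660
  joint[2] = (-5.9798, -4.1871) + 11.2 * (-0.6428, -0.7660) = (-5.9798 + -7.1992, -4.1871 + -8.5797) = (-13.1790, -12.7668)
link 2: phi[2] = 215 + 15 + 115 = 345 deg
  cos(345 deg) = 0.9659, sin(345 deg) = -0.2588
  joint[3] = (-13.1790, -12.7668) + 3.2 * (0.9659, -0.2588) = (-13.1790 + 3.0910, -12.7668 + -0.8282) = (-10.0881, -13.5950)
link 3: phi[3] = 215 + 15 + 115 + 160 = 505 deg
  cos(505 deg) = -0.8192, sin(505 deg) = 0.5736
  joint[4] = (-10.0881, -13.5950) + 8.5 * (-0.8192, 0.5736) = (-10.0881 + -6.9628, -13.5950 + 4.8754) = (-17.0509, -8.7196)
End effector: (-17.0509, -8.7196)

Answer: -17.0509 -8.7196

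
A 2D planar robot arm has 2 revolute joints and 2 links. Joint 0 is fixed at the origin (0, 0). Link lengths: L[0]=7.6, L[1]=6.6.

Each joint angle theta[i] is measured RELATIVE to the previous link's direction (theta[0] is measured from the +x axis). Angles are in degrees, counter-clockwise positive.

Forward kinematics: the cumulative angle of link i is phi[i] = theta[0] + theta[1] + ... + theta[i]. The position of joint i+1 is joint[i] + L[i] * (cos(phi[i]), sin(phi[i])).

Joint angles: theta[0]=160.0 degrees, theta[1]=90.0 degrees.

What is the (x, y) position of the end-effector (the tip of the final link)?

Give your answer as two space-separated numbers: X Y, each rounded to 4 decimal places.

joint[0] = (0.0000, 0.0000)  (base)
link 0: phi[0] = 160 = 160 deg
  cos(160 deg) = -0.9397, sin(160 deg) = 0.3420
  joint[1] = (0.0000, 0.0000) + 7.6 * (-0.9397, 0.3420) = (0.0000 + -7.1417, 0.0000 + 2.5994) = (-7.1417, 2.5994)
link 1: phi[1] = 160 + 90 = 250 deg
  cos(250 deg) = -0.3420, sin(250 deg) = -0.9397
  joint[2] = (-7.1417, 2.5994) + 6.6 * (-0.3420, -0.9397) = (-7.1417 + -2.2573, 2.5994 + -6.2020) = (-9.3990, -3.6026)
End effector: (-9.3990, -3.6026)

Answer: -9.3990 -3.6026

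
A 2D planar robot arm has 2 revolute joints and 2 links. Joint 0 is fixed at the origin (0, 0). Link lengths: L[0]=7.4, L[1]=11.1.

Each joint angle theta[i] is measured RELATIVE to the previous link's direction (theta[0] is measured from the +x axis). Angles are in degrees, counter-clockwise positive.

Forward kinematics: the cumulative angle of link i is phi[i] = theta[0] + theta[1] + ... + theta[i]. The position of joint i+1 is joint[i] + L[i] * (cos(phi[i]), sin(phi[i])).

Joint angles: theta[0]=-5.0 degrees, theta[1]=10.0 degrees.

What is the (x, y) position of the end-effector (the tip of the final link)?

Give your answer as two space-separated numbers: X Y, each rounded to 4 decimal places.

Answer: 18.4296 0.3225

Derivation:
joint[0] = (0.0000, 0.0000)  (base)
link 0: phi[0] = -5 = -5 deg
  cos(-5 deg) = 0.9962, sin(-5 deg) = -0.0872
  joint[1] = (0.0000, 0.0000) + 7.4 * (0.9962, -0.0872) = (0.0000 + 7.3718, 0.0000 + -0.6450) = (7.3718, -0.6450)
link 1: phi[1] = -5 + 10 = 5 deg
  cos(5 deg) = 0.9962, sin(5 deg) = 0.0872
  joint[2] = (7.3718, -0.6450) + 11.1 * (0.9962, 0.0872) = (7.3718 + 11.0578, -0.6450 + 0.9674) = (18.4296, 0.3225)
End effector: (18.4296, 0.3225)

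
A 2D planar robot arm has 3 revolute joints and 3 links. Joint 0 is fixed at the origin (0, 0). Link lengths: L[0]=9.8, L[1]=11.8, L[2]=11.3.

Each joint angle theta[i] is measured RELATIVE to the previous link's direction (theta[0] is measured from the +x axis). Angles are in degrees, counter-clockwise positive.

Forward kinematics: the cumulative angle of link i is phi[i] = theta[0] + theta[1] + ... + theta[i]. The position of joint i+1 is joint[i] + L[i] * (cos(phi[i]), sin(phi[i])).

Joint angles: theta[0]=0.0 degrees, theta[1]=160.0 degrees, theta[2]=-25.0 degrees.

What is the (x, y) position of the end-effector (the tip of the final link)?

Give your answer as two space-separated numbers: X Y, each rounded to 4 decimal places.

joint[0] = (0.0000, 0.0000)  (base)
link 0: phi[0] = 0 = 0 deg
  cos(0 deg) = 1.0000, sin(0 deg) = 0.0000
  joint[1] = (0.0000, 0.0000) + 9.8 * (1.0000, 0.0000) = (0.0000 + 9.8000, 0.0000 + 0.0000) = (9.8000, 0.0000)
link 1: phi[1] = 0 + 160 = 160 deg
  cos(160 deg) = -0.9397, sin(160 deg) = 0.3420
  joint[2] = (9.8000, 0.0000) + 11.8 * (-0.9397, 0.3420) = (9.8000 + -11.0884, 0.0000 + 4.0358) = (-1.2884, 4.0358)
link 2: phi[2] = 0 + 160 + -25 = 135 deg
  cos(135 deg) = -0.7071, sin(135 deg) = 0.7071
  joint[3] = (-1.2884, 4.0358) + 11.3 * (-0.7071, 0.7071) = (-1.2884 + -7.9903, 4.0358 + 7.9903) = (-9.2787, 12.0261)
End effector: (-9.2787, 12.0261)

Answer: -9.2787 12.0261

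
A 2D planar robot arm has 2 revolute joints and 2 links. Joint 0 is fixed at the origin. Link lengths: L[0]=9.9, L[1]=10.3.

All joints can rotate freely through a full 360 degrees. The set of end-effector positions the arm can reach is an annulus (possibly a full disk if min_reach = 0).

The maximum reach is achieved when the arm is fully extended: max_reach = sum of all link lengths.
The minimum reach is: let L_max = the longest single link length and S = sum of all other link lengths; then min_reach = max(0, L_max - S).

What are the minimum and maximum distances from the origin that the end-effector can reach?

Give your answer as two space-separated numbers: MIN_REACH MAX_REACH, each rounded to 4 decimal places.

Link lengths: [9.9, 10.3]
max_reach = 9.9 + 10.3 = 20.2
L_max = max([9.9, 10.3]) = 10.3
S (sum of others) = 20.2 - 10.3 = 9.9
min_reach = max(0, 10.3 - 9.9) = max(0, 0.4) = 0.4

Answer: 0.4000 20.2000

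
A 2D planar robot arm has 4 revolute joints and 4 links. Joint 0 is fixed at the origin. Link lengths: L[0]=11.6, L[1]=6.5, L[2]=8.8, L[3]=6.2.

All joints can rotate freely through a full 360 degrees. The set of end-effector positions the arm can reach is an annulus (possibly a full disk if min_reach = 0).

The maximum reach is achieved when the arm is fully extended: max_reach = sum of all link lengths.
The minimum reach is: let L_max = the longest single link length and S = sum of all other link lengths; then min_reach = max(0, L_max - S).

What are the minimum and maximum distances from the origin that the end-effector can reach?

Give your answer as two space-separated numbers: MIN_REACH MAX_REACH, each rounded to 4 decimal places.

Link lengths: [11.6, 6.5, 8.8, 6.2]
max_reach = 11.6 + 6.5 + 8.8 + 6.2 = 33.1
L_max = max([11.6, 6.5, 8.8, 6.2]) = 11.6
S (sum of others) = 33.1 - 11.6 = 21.5
min_reach = max(0, 11.6 - 21.5) = max(0, -9.9) = 0

Answer: 0.0000 33.1000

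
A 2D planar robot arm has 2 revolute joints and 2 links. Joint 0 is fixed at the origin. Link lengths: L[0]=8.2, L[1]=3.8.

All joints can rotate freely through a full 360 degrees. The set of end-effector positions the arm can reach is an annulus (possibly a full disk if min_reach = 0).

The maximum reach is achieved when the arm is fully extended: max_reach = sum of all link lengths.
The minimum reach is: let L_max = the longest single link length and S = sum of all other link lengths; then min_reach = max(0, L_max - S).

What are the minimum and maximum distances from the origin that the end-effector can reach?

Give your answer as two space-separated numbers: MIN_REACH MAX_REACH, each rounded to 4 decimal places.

Answer: 4.4000 12.0000

Derivation:
Link lengths: [8.2, 3.8]
max_reach = 8.2 + 3.8 = 12
L_max = max([8.2, 3.8]) = 8.2
S (sum of others) = 12 - 8.2 = 3.8
min_reach = max(0, 8.2 - 3.8) = max(0, 4.4) = 4.4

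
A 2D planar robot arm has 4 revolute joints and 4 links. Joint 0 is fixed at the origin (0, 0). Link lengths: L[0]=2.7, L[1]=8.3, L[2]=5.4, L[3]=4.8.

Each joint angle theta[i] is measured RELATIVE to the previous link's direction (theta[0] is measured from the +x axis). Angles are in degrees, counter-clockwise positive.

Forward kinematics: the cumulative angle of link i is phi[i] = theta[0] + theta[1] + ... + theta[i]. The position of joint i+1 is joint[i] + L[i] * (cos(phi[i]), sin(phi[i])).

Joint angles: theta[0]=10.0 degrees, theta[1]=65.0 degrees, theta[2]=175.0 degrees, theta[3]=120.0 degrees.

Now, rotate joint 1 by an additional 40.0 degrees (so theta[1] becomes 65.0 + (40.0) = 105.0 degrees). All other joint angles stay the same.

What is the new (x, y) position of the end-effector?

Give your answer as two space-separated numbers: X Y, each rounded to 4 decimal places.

Answer: 4.0835 6.5939

Derivation:
joint[0] = (0.0000, 0.0000)  (base)
link 0: phi[0] = 10 = 10 deg
  cos(10 deg) = 0.9848, sin(10 deg) = 0.1736
  joint[1] = (0.0000, 0.0000) + 2.7 * (0.9848, 0.1736) = (0.0000 + 2.6590, 0.0000 + 0.4689) = (2.6590, 0.4689)
link 1: phi[1] = 10 + 105 = 115 deg
  cos(115 deg) = -0.4226, sin(115 deg) = 0.9063
  joint[2] = (2.6590, 0.4689) + 8.3 * (-0.4226, 0.9063) = (2.6590 + -3.5077, 0.4689 + 7.5224) = (-0.8488, 7.9912)
link 2: phi[2] = 10 + 105 + 175 = 290 deg
  cos(290 deg) = 0.3420, sin(290 deg) = -0.9397
  joint[3] = (-0.8488, 7.9912) + 5.4 * (0.3420, -0.9397) = (-0.8488 + 1.8469, 7.9912 + -5.0743) = (0.9982, 2.9169)
link 3: phi[3] = 10 + 105 + 175 + 120 = 410 deg
  cos(410 deg) = 0.6428, sin(410 deg) = 0.7660
  joint[4] = (0.9982, 2.9169) + 4.8 * (0.6428, 0.7660) = (0.9982 + 3.0854, 2.9169 + 3.6770) = (4.0835, 6.5939)
End effector: (4.0835, 6.5939)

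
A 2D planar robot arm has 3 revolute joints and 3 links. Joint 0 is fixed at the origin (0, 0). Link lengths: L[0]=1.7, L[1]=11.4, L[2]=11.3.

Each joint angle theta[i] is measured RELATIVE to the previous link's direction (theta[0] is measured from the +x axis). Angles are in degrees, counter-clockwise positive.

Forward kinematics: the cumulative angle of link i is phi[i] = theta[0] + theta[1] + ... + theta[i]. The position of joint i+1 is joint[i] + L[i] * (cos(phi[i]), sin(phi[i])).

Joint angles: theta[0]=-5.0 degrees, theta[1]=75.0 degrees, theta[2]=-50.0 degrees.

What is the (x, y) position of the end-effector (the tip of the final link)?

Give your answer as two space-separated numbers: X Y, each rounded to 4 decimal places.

Answer: 16.2111 14.4292

Derivation:
joint[0] = (0.0000, 0.0000)  (base)
link 0: phi[0] = -5 = -5 deg
  cos(-5 deg) = 0.9962, sin(-5 deg) = -0.0872
  joint[1] = (0.0000, 0.0000) + 1.7 * (0.9962, -0.0872) = (0.0000 + 1.6935, 0.0000 + -0.1482) = (1.6935, -0.1482)
link 1: phi[1] = -5 + 75 = 70 deg
  cos(70 deg) = 0.3420, sin(70 deg) = 0.9397
  joint[2] = (1.6935, -0.1482) + 11.4 * (0.3420, 0.9397) = (1.6935 + 3.8990, -0.1482 + 10.7125) = (5.5926, 10.5643)
link 2: phi[2] = -5 + 75 + -50 = 20 deg
  cos(20 deg) = 0.9397, sin(20 deg) = 0.3420
  joint[3] = (5.5926, 10.5643) + 11.3 * (0.9397, 0.3420) = (5.5926 + 10.6185, 10.5643 + 3.8648) = (16.2111, 14.4292)
End effector: (16.2111, 14.4292)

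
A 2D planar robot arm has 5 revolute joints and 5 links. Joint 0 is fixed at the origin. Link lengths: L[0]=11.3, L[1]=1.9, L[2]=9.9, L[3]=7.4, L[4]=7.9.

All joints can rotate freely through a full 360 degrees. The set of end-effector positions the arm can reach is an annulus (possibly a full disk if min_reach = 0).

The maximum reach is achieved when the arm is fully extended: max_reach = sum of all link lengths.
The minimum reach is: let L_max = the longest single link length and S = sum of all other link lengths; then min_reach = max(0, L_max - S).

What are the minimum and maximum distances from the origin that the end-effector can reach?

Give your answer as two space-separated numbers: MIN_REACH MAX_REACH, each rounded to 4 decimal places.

Answer: 0.0000 38.4000

Derivation:
Link lengths: [11.3, 1.9, 9.9, 7.4, 7.9]
max_reach = 11.3 + 1.9 + 9.9 + 7.4 + 7.9 = 38.4
L_max = max([11.3, 1.9, 9.9, 7.4, 7.9]) = 11.3
S (sum of others) = 38.4 - 11.3 = 27.1
min_reach = max(0, 11.3 - 27.1) = max(0, -15.8) = 0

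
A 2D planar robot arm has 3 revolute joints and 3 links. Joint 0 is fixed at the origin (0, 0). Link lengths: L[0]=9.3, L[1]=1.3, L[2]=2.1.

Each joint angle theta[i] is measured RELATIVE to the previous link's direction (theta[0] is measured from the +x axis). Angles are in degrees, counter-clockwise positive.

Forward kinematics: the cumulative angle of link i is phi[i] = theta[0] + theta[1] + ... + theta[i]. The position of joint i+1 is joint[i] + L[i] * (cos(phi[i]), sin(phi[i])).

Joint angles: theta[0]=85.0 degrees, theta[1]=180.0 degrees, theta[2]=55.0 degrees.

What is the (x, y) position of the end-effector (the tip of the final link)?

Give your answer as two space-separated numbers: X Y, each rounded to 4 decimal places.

joint[0] = (0.0000, 0.0000)  (base)
link 0: phi[0] = 85 = 85 deg
  cos(85 deg) = 0.0872, sin(85 deg) = 0.9962
  joint[1] = (0.0000, 0.0000) + 9.3 * (0.0872, 0.9962) = (0.0000 + 0.8105, 0.0000 + 9.2646) = (0.8105, 9.2646)
link 1: phi[1] = 85 + 180 = 265 deg
  cos(265 deg) = -0.0872, sin(265 deg) = -0.9962
  joint[2] = (0.8105, 9.2646) + 1.3 * (-0.0872, -0.9962) = (0.8105 + -0.1133, 9.2646 + -1.2951) = (0.6972, 7.9696)
link 2: phi[2] = 85 + 180 + 55 = 320 deg
  cos(320 deg) = 0.7660, sin(320 deg) = -0.6428
  joint[3] = (0.6972, 7.9696) + 2.1 * (0.7660, -0.6428) = (0.6972 + 1.6087, 7.9696 + -1.3499) = (2.3059, 6.6197)
End effector: (2.3059, 6.6197)

Answer: 2.3059 6.6197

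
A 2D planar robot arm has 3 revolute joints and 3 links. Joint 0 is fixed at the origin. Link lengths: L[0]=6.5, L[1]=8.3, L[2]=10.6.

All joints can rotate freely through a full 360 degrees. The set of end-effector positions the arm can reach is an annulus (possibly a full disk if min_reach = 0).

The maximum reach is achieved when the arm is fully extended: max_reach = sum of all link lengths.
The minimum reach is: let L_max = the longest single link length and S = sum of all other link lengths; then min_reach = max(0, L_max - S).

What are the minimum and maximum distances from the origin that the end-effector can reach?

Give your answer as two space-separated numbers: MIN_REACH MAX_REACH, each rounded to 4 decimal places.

Link lengths: [6.5, 8.3, 10.6]
max_reach = 6.5 + 8.3 + 10.6 = 25.4
L_max = max([6.5, 8.3, 10.6]) = 10.6
S (sum of others) = 25.4 - 10.6 = 14.8
min_reach = max(0, 10.6 - 14.8) = max(0, -4.2) = 0

Answer: 0.0000 25.4000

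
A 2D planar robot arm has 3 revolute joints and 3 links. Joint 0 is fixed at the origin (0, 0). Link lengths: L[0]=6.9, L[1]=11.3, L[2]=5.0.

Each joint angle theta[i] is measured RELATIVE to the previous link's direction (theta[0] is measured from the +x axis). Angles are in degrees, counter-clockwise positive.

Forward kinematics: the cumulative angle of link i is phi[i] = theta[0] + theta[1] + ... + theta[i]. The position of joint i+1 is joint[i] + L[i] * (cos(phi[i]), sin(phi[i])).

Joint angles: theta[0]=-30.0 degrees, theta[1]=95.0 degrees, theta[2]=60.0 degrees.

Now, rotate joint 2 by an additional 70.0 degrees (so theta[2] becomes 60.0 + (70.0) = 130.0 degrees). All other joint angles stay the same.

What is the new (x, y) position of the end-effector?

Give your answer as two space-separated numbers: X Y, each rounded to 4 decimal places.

Answer: 5.9215 5.4972

Derivation:
joint[0] = (0.0000, 0.0000)  (base)
link 0: phi[0] = -30 = -30 deg
  cos(-30 deg) = 0.8660, sin(-30 deg) = -0.5000
  joint[1] = (0.0000, 0.0000) + 6.9 * (0.8660, -0.5000) = (0.0000 + 5.9756, 0.0000 + -3.4500) = (5.9756, -3.4500)
link 1: phi[1] = -30 + 95 = 65 deg
  cos(65 deg) = 0.4226, sin(65 deg) = 0.9063
  joint[2] = (5.9756, -3.4500) + 11.3 * (0.4226, 0.9063) = (5.9756 + 4.7756, -3.4500 + 10.2413) = (10.7512, 6.7913)
link 2: phi[2] = -30 + 95 + 130 = 195 deg
  cos(195 deg) = -0.9659, sin(195 deg) = -0.2588
  joint[3] = (10.7512, 6.7913) + 5 * (-0.9659, -0.2588) = (10.7512 + -4.8296, 6.7913 + -1.2941) = (5.9215, 5.4972)
End effector: (5.9215, 5.4972)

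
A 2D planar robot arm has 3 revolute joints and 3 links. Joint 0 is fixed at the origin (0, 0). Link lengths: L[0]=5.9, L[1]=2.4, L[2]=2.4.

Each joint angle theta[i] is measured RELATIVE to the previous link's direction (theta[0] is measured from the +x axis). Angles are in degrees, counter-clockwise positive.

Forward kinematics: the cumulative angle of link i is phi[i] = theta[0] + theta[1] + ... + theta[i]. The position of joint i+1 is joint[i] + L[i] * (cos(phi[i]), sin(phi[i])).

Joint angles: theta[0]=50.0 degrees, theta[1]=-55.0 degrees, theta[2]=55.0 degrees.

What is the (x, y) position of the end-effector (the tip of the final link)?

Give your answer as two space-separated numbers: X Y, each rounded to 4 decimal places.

joint[0] = (0.0000, 0.0000)  (base)
link 0: phi[0] = 50 = 50 deg
  cos(50 deg) = 0.6428, sin(50 deg) = 0.7660
  joint[1] = (0.0000, 0.0000) + 5.9 * (0.6428, 0.7660) = (0.0000 + 3.7924, 0.0000 + 4.5197) = (3.7924, 4.5197)
link 1: phi[1] = 50 + -55 = -5 deg
  cos(-5 deg) = 0.9962, sin(-5 deg) = -0.0872
  joint[2] = (3.7924, 4.5197) + 2.4 * (0.9962, -0.0872) = (3.7924 + 2.3909, 4.5197 + -0.2092) = (6.1833, 4.3105)
link 2: phi[2] = 50 + -55 + 55 = 50 deg
  cos(50 deg) = 0.6428, sin(50 deg) = 0.7660
  joint[3] = (6.1833, 4.3105) + 2.4 * (0.6428, 0.7660) = (6.1833 + 1.5427, 4.3105 + 1.8385) = (7.7260, 6.1490)
End effector: (7.7260, 6.1490)

Answer: 7.7260 6.1490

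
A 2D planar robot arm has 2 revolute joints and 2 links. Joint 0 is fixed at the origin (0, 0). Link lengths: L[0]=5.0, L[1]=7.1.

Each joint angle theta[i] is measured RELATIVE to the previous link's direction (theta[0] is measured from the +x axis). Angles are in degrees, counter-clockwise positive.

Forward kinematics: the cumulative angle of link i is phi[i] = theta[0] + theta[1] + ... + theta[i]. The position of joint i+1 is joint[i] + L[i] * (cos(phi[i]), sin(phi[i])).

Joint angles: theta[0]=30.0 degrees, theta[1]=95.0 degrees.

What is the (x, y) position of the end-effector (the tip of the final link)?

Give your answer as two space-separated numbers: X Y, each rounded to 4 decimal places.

Answer: 0.2577 8.3160

Derivation:
joint[0] = (0.0000, 0.0000)  (base)
link 0: phi[0] = 30 = 30 deg
  cos(30 deg) = 0.8660, sin(30 deg) = 0.5000
  joint[1] = (0.0000, 0.0000) + 5 * (0.8660, 0.5000) = (0.0000 + 4.3301, 0.0000 + 2.5000) = (4.3301, 2.5000)
link 1: phi[1] = 30 + 95 = 125 deg
  cos(125 deg) = -0.5736, sin(125 deg) = 0.8192
  joint[2] = (4.3301, 2.5000) + 7.1 * (-0.5736, 0.8192) = (4.3301 + -4.0724, 2.5000 + 5.8160) = (0.2577, 8.3160)
End effector: (0.2577, 8.3160)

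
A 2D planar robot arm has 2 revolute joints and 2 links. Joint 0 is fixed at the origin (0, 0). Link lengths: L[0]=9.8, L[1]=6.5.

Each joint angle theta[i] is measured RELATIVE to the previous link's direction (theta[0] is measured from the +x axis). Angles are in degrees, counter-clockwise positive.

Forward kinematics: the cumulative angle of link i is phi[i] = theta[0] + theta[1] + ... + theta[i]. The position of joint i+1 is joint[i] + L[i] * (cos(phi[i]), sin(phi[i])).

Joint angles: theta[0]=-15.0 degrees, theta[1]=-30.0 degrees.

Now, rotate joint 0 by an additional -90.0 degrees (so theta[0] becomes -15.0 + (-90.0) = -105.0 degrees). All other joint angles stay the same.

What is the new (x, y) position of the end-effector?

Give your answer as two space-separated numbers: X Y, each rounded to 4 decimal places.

joint[0] = (0.0000, 0.0000)  (base)
link 0: phi[0] = -105 = -105 deg
  cos(-105 deg) = -0.2588, sin(-105 deg) = -0.9659
  joint[1] = (0.0000, 0.0000) + 9.8 * (-0.2588, -0.9659) = (0.0000 + -2.5364, 0.0000 + -9.4661) = (-2.5364, -9.4661)
link 1: phi[1] = -105 + -30 = -135 deg
  cos(-135 deg) = -0.7071, sin(-135 deg) = -0.7071
  joint[2] = (-2.5364, -9.4661) + 6.5 * (-0.7071, -0.7071) = (-2.5364 + -4.5962, -9.4661 + -4.5962) = (-7.1326, -14.0623)
End effector: (-7.1326, -14.0623)

Answer: -7.1326 -14.0623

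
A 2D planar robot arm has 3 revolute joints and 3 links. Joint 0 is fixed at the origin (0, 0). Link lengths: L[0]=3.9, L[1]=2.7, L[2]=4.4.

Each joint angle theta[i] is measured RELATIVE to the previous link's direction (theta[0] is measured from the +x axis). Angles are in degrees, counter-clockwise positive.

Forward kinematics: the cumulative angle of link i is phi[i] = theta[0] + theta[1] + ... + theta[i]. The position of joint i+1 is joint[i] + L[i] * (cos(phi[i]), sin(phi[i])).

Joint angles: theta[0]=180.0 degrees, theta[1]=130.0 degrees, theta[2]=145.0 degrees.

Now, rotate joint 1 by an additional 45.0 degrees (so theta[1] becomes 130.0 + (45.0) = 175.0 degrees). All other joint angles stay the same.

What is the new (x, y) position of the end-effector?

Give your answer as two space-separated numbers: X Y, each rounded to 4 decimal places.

joint[0] = (0.0000, 0.0000)  (base)
link 0: phi[0] = 180 = 180 deg
  cos(180 deg) = -1.0000, sin(180 deg) = 0.0000
  joint[1] = (0.0000, 0.0000) + 3.9 * (-1.0000, 0.0000) = (0.0000 + -3.9000, 0.0000 + 0.0000) = (-3.9000, 0.0000)
link 1: phi[1] = 180 + 175 = 355 deg
  cos(355 deg) = 0.9962, sin(355 deg) = -0.0872
  joint[2] = (-3.9000, 0.0000) + 2.7 * (0.9962, -0.0872) = (-3.9000 + 2.6897, 0.0000 + -0.2353) = (-1.2103, -0.2353)
link 2: phi[2] = 180 + 175 + 145 = 500 deg
  cos(500 deg) = -0.7660, sin(500 deg) = 0.6428
  joint[3] = (-1.2103, -0.2353) + 4.4 * (-0.7660, 0.6428) = (-1.2103 + -3.3706, -0.2353 + 2.8283) = (-4.5809, 2.5929)
End effector: (-4.5809, 2.5929)

Answer: -4.5809 2.5929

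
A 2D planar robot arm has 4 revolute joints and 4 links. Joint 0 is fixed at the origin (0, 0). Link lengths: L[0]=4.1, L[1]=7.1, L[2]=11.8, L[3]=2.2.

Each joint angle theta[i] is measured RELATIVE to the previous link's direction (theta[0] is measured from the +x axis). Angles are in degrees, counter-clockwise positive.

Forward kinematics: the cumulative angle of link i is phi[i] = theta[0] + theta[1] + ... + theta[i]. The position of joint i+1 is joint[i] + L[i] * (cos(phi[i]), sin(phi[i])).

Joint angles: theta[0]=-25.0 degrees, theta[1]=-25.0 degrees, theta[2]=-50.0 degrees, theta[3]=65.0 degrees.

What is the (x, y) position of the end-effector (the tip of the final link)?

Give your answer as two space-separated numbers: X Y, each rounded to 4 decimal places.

Answer: 8.0327 -20.0543

Derivation:
joint[0] = (0.0000, 0.0000)  (base)
link 0: phi[0] = -25 = -25 deg
  cos(-25 deg) = 0.9063, sin(-25 deg) = -0.4226
  joint[1] = (0.0000, 0.0000) + 4.1 * (0.9063, -0.4226) = (0.0000 + 3.7159, 0.0000 + -1.7327) = (3.7159, -1.7327)
link 1: phi[1] = -25 + -25 = -50 deg
  cos(-50 deg) = 0.6428, sin(-50 deg) = -0.7660
  joint[2] = (3.7159, -1.7327) + 7.1 * (0.6428, -0.7660) = (3.7159 + 4.5638, -1.7327 + -5.4389) = (8.2797, -7.1717)
link 2: phi[2] = -25 + -25 + -50 = -100 deg
  cos(-100 deg) = -0.1736, sin(-100 deg) = -0.9848
  joint[3] = (8.2797, -7.1717) + 11.8 * (-0.1736, -0.9848) = (8.2797 + -2.0490, -7.1717 + -11.6207) = (6.2306, -18.7924)
link 3: phi[3] = -25 + -25 + -50 + 65 = -35 deg
  cos(-35 deg) = 0.8192, sin(-35 deg) = -0.5736
  joint[4] = (6.2306, -18.7924) + 2.2 * (0.8192, -0.5736) = (6.2306 + 1.8021, -18.7924 + -1.2619) = (8.0327, -20.0543)
End effector: (8.0327, -20.0543)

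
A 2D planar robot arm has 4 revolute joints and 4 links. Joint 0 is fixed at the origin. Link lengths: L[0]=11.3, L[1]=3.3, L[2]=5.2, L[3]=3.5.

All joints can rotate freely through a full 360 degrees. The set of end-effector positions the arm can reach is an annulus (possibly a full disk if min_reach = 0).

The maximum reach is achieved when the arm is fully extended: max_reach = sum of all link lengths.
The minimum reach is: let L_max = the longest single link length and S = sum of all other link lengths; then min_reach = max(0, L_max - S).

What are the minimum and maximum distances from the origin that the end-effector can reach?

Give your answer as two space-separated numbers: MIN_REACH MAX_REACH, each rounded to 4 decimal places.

Answer: 0.0000 23.3000

Derivation:
Link lengths: [11.3, 3.3, 5.2, 3.5]
max_reach = 11.3 + 3.3 + 5.2 + 3.5 = 23.3
L_max = max([11.3, 3.3, 5.2, 3.5]) = 11.3
S (sum of others) = 23.3 - 11.3 = 12
min_reach = max(0, 11.3 - 12) = max(0, -0.7) = 0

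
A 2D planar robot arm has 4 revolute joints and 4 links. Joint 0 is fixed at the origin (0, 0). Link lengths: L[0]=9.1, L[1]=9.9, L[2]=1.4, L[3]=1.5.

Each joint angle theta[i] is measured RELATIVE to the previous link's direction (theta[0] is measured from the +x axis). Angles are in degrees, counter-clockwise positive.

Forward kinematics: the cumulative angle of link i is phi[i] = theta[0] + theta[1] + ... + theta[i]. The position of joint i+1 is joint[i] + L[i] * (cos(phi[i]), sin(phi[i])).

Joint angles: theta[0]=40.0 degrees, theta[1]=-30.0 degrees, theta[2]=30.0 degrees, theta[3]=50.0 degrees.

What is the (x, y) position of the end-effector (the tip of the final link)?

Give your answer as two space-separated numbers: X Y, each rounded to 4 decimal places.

Answer: 17.7931 9.9684

Derivation:
joint[0] = (0.0000, 0.0000)  (base)
link 0: phi[0] = 40 = 40 deg
  cos(40 deg) = 0.7660, sin(40 deg) = 0.6428
  joint[1] = (0.0000, 0.0000) + 9.1 * (0.7660, 0.6428) = (0.0000 + 6.9710, 0.0000 + 5.8494) = (6.9710, 5.8494)
link 1: phi[1] = 40 + -30 = 10 deg
  cos(10 deg) = 0.9848, sin(10 deg) = 0.1736
  joint[2] = (6.9710, 5.8494) + 9.9 * (0.9848, 0.1736) = (6.9710 + 9.7496, 5.8494 + 1.7191) = (16.7206, 7.5685)
link 2: phi[2] = 40 + -30 + 30 = 40 deg
  cos(40 deg) = 0.7660, sin(40 deg) = 0.6428
  joint[3] = (16.7206, 7.5685) + 1.4 * (0.7660, 0.6428) = (16.7206 + 1.0725, 7.5685 + 0.8999) = (17.7931, 8.4684)
link 3: phi[3] = 40 + -30 + 30 + 50 = 90 deg
  cos(90 deg) = 0.0000, sin(90 deg) = 1.0000
  joint[4] = (17.7931, 8.4684) + 1.5 * (0.0000, 1.0000) = (17.7931 + 0.0000, 8.4684 + 1.5000) = (17.7931, 9.9684)
End effector: (17.7931, 9.9684)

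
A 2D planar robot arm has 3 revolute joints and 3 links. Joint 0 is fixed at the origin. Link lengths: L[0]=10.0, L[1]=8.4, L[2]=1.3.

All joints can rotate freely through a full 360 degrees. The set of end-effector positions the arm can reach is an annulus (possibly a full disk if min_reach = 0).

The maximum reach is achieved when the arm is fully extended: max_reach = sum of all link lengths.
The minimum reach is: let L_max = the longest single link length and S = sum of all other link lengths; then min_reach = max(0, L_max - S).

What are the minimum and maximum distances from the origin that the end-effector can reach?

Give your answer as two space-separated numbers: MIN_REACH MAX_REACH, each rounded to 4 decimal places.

Link lengths: [10.0, 8.4, 1.3]
max_reach = 10 + 8.4 + 1.3 = 19.7
L_max = max([10.0, 8.4, 1.3]) = 10
S (sum of others) = 19.7 - 10 = 9.7
min_reach = max(0, 10 - 9.7) = max(0, 0.3) = 0.3

Answer: 0.3000 19.7000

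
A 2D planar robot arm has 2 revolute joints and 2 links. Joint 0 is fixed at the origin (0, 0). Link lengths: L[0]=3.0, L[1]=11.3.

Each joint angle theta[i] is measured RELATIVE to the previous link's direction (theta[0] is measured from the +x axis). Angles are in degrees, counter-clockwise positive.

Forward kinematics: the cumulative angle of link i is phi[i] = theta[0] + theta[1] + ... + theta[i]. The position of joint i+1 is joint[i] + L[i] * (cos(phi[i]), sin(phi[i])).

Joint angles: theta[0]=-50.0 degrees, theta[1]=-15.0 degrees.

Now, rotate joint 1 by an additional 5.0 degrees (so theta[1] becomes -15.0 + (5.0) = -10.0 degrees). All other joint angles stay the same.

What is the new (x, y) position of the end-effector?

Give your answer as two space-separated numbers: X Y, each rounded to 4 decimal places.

joint[0] = (0.0000, 0.0000)  (base)
link 0: phi[0] = -50 = -50 deg
  cos(-50 deg) = 0.6428, sin(-50 deg) = -0.7660
  joint[1] = (0.0000, 0.0000) + 3 * (0.6428, -0.7660) = (0.0000 + 1.9284, 0.0000 + -2.2981) = (1.9284, -2.2981)
link 1: phi[1] = -50 + -10 = -60 deg
  cos(-60 deg) = 0.5000, sin(-60 deg) = -0.8660
  joint[2] = (1.9284, -2.2981) + 11.3 * (0.5000, -0.8660) = (1.9284 + 5.6500, -2.2981 + -9.7861) = (7.5784, -12.0842)
End effector: (7.5784, -12.0842)

Answer: 7.5784 -12.0842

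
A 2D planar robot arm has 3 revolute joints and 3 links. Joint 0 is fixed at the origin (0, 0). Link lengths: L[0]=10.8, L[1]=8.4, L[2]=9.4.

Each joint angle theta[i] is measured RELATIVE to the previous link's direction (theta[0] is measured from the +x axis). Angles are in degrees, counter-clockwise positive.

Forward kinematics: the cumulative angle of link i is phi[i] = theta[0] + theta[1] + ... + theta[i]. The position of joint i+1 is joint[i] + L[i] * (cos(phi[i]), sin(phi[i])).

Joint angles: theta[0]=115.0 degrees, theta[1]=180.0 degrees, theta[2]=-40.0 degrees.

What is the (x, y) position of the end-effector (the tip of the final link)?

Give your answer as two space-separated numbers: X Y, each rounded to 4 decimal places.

Answer: -3.4472 -6.9046

Derivation:
joint[0] = (0.0000, 0.0000)  (base)
link 0: phi[0] = 115 = 115 deg
  cos(115 deg) = -0.4226, sin(115 deg) = 0.9063
  joint[1] = (0.0000, 0.0000) + 10.8 * (-0.4226, 0.9063) = (0.0000 + -4.5643, 0.0000 + 9.7881) = (-4.5643, 9.7881)
link 1: phi[1] = 115 + 180 = 295 deg
  cos(295 deg) = 0.4226, sin(295 deg) = -0.9063
  joint[2] = (-4.5643, 9.7881) + 8.4 * (0.4226, -0.9063) = (-4.5643 + 3.5500, 9.7881 + -7.6130) = (-1.0143, 2.1751)
link 2: phi[2] = 115 + 180 + -40 = 255 deg
  cos(255 deg) = -0.2588, sin(255 deg) = -0.9659
  joint[3] = (-1.0143, 2.1751) + 9.4 * (-0.2588, -0.9659) = (-1.0143 + -2.4329, 2.1751 + -9.0797) = (-3.4472, -6.9046)
End effector: (-3.4472, -6.9046)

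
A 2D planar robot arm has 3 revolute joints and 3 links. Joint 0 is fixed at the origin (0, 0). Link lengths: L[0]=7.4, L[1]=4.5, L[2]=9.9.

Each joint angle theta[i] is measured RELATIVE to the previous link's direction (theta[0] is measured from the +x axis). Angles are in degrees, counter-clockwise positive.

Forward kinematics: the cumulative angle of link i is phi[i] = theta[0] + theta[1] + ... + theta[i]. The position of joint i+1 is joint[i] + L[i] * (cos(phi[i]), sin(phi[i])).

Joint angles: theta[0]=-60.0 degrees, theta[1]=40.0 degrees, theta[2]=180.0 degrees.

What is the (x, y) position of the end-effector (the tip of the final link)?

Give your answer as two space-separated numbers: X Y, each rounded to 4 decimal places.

Answer: -1.3743 -4.5617

Derivation:
joint[0] = (0.0000, 0.0000)  (base)
link 0: phi[0] = -60 = -60 deg
  cos(-60 deg) = 0.5000, sin(-60 deg) = -0.8660
  joint[1] = (0.0000, 0.0000) + 7.4 * (0.5000, -0.8660) = (0.0000 + 3.7000, 0.0000 + -6.4086) = (3.7000, -6.4086)
link 1: phi[1] = -60 + 40 = -20 deg
  cos(-20 deg) = 0.9397, sin(-20 deg) = -0.3420
  joint[2] = (3.7000, -6.4086) + 4.5 * (0.9397, -0.3420) = (3.7000 + 4.2286, -6.4086 + -1.5391) = (7.9286, -7.9477)
link 2: phi[2] = -60 + 40 + 180 = 160 deg
  cos(160 deg) = -0.9397, sin(160 deg) = 0.3420
  joint[3] = (7.9286, -7.9477) + 9.9 * (-0.9397, 0.3420) = (7.9286 + -9.3030, -7.9477 + 3.3860) = (-1.3743, -4.5617)
End effector: (-1.3743, -4.5617)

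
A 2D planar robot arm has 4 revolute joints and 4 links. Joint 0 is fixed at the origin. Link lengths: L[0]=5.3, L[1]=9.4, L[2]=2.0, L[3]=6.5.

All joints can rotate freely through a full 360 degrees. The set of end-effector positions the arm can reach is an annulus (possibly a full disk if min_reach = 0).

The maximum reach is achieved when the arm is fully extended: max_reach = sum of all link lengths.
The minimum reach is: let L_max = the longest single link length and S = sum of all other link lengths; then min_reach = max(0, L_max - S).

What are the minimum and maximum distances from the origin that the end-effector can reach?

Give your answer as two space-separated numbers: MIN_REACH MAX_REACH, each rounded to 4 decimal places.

Link lengths: [5.3, 9.4, 2.0, 6.5]
max_reach = 5.3 + 9.4 + 2 + 6.5 = 23.2
L_max = max([5.3, 9.4, 2.0, 6.5]) = 9.4
S (sum of others) = 23.2 - 9.4 = 13.8
min_reach = max(0, 9.4 - 13.8) = max(0, -4.4) = 0

Answer: 0.0000 23.2000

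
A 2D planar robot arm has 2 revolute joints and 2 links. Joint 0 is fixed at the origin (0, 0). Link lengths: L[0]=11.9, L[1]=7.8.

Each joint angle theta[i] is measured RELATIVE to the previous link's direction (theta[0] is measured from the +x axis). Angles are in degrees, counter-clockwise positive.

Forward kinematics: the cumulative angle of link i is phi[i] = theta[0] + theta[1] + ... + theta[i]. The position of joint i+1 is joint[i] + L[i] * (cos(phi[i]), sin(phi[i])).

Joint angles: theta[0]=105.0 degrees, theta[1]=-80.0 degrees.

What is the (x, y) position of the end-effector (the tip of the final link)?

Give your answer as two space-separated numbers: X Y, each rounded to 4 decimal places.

joint[0] = (0.0000, 0.0000)  (base)
link 0: phi[0] = 105 = 105 deg
  cos(105 deg) = -0.2588, sin(105 deg) = 0.9659
  joint[1] = (0.0000, 0.0000) + 11.9 * (-0.2588, 0.9659) = (0.0000 + -3.0799, 0.0000 + 11.4945) = (-3.0799, 11.4945)
link 1: phi[1] = 105 + -80 = 25 deg
  cos(25 deg) = 0.9063, sin(25 deg) = 0.4226
  joint[2] = (-3.0799, 11.4945) + 7.8 * (0.9063, 0.4226) = (-3.0799 + 7.0692, 11.4945 + 3.2964) = (3.9893, 14.7909)
End effector: (3.9893, 14.7909)

Answer: 3.9893 14.7909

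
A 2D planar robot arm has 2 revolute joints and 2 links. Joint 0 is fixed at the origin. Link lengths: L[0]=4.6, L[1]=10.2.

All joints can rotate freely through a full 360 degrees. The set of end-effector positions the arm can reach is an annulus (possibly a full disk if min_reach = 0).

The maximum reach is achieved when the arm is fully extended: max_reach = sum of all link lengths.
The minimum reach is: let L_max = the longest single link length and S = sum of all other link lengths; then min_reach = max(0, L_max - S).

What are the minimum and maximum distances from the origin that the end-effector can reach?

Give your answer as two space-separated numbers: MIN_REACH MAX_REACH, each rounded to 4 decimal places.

Answer: 5.6000 14.8000

Derivation:
Link lengths: [4.6, 10.2]
max_reach = 4.6 + 10.2 = 14.8
L_max = max([4.6, 10.2]) = 10.2
S (sum of others) = 14.8 - 10.2 = 4.6
min_reach = max(0, 10.2 - 4.6) = max(0, 5.6) = 5.6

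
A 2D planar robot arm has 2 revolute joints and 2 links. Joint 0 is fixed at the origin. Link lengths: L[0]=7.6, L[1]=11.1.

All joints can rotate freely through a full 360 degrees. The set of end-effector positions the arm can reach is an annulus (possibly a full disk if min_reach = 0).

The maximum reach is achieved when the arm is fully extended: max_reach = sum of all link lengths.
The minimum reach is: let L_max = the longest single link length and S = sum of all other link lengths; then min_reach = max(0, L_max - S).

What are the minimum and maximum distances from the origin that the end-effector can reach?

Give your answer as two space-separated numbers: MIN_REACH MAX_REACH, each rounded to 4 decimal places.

Answer: 3.5000 18.7000

Derivation:
Link lengths: [7.6, 11.1]
max_reach = 7.6 + 11.1 = 18.7
L_max = max([7.6, 11.1]) = 11.1
S (sum of others) = 18.7 - 11.1 = 7.6
min_reach = max(0, 11.1 - 7.6) = max(0, 3.5) = 3.5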